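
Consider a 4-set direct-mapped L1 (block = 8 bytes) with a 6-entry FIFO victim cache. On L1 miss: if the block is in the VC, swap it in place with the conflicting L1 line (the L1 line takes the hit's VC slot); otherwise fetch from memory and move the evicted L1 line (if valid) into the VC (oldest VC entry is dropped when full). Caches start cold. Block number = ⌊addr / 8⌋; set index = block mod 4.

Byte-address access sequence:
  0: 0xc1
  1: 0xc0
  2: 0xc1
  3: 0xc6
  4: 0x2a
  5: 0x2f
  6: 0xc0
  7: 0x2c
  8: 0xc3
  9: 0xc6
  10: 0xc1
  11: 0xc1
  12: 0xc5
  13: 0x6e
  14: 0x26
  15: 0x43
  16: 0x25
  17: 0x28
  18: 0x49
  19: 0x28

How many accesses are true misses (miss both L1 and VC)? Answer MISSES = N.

MISSES = 6

#0 0xc1→b24/s0 MISS; vc=[]
#1 0xc0→b24/s0 L1-HIT; vc=[]
#2 0xc1→b24/s0 L1-HIT; vc=[]
#3 0xc6→b24/s0 L1-HIT; vc=[]
#4 0x2a→b5/s1 MISS; vc=[]
#5 0x2f→b5/s1 L1-HIT; vc=[]
#6 0xc0→b24/s0 L1-HIT; vc=[]
#7 0x2c→b5/s1 L1-HIT; vc=[]
#8 0xc3→b24/s0 L1-HIT; vc=[]
#9 0xc6→b24/s0 L1-HIT; vc=[]
#10 0xc1→b24/s0 L1-HIT; vc=[]
#11 0xc1→b24/s0 L1-HIT; vc=[]
#12 0xc5→b24/s0 L1-HIT; vc=[]
#13 0x6e→b13/s1 MISS; vc=[5]
#14 0x26→b4/s0 MISS; vc=[5,24]
#15 0x43→b8/s0 MISS; vc=[5,24,4]
#16 0x25→b4/s0 VC-HIT; vc=[5,24,8]
#17 0x28→b5/s1 VC-HIT; vc=[13,24,8]
#18 0x49→b9/s1 MISS; vc=[13,24,8,5]
#19 0x28→b5/s1 VC-HIT; vc=[13,24,8,9]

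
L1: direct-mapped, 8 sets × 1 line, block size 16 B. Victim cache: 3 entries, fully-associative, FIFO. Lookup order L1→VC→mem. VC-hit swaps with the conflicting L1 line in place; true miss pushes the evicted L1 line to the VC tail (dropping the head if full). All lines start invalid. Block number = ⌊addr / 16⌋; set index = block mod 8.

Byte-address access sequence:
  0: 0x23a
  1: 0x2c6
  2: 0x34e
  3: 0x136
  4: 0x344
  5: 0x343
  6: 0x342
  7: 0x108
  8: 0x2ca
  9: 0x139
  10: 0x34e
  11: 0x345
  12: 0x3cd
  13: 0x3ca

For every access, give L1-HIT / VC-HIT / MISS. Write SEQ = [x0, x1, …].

0: 0x23a (blk 35, set 3) → MISS  vc=[]
1: 0x2c6 (blk 44, set 4) → MISS  vc=[]
2: 0x34e (blk 52, set 4) → MISS  vc=[44]
3: 0x136 (blk 19, set 3) → MISS  vc=[44, 35]
4: 0x344 (blk 52, set 4) → L1-HIT  vc=[44, 35]
5: 0x343 (blk 52, set 4) → L1-HIT  vc=[44, 35]
6: 0x342 (blk 52, set 4) → L1-HIT  vc=[44, 35]
7: 0x108 (blk 16, set 0) → MISS  vc=[44, 35]
8: 0x2ca (blk 44, set 4) → VC-HIT  vc=[52, 35]
9: 0x139 (blk 19, set 3) → L1-HIT  vc=[52, 35]
10: 0x34e (blk 52, set 4) → VC-HIT  vc=[44, 35]
11: 0x345 (blk 52, set 4) → L1-HIT  vc=[44, 35]
12: 0x3cd (blk 60, set 4) → MISS  vc=[44, 35, 52]
13: 0x3ca (blk 60, set 4) → L1-HIT  vc=[44, 35, 52]

SEQ = [MISS, MISS, MISS, MISS, L1-HIT, L1-HIT, L1-HIT, MISS, VC-HIT, L1-HIT, VC-HIT, L1-HIT, MISS, L1-HIT]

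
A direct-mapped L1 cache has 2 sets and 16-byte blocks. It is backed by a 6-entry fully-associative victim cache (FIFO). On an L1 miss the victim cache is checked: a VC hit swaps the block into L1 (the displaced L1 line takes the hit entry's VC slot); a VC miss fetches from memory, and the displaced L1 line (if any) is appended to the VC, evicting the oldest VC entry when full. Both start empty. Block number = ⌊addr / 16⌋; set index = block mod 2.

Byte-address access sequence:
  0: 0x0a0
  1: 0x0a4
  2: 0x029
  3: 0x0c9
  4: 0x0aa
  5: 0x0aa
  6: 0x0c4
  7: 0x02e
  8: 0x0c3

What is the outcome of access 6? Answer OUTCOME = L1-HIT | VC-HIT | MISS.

OUTCOME = VC-HIT

0: 0xa0 (blk 10, set 0) → MISS  vc=[]
1: 0xa4 (blk 10, set 0) → L1-HIT  vc=[]
2: 0x29 (blk 2, set 0) → MISS  vc=[10]
3: 0xc9 (blk 12, set 0) → MISS  vc=[10, 2]
4: 0xaa (blk 10, set 0) → VC-HIT  vc=[12, 2]
5: 0xaa (blk 10, set 0) → L1-HIT  vc=[12, 2]
6: 0xc4 (blk 12, set 0) → VC-HIT  vc=[10, 2]
7: 0x2e (blk 2, set 0) → VC-HIT  vc=[10, 12]
8: 0xc3 (blk 12, set 0) → VC-HIT  vc=[10, 2]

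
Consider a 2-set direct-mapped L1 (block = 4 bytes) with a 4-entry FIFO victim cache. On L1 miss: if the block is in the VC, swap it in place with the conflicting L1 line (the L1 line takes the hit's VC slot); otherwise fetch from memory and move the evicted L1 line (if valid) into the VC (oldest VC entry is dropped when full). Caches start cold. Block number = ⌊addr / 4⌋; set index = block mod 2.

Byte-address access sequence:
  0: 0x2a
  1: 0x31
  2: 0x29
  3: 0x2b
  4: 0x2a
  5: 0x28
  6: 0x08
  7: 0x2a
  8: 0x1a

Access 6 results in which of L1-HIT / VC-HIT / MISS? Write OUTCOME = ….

OUTCOME = MISS

0: 0x2a (blk 10, set 0) → MISS  vc=[]
1: 0x31 (blk 12, set 0) → MISS  vc=[10]
2: 0x29 (blk 10, set 0) → VC-HIT  vc=[12]
3: 0x2b (blk 10, set 0) → L1-HIT  vc=[12]
4: 0x2a (blk 10, set 0) → L1-HIT  vc=[12]
5: 0x28 (blk 10, set 0) → L1-HIT  vc=[12]
6: 0x8 (blk 2, set 0) → MISS  vc=[12, 10]
7: 0x2a (blk 10, set 0) → VC-HIT  vc=[12, 2]
8: 0x1a (blk 6, set 0) → MISS  vc=[12, 2, 10]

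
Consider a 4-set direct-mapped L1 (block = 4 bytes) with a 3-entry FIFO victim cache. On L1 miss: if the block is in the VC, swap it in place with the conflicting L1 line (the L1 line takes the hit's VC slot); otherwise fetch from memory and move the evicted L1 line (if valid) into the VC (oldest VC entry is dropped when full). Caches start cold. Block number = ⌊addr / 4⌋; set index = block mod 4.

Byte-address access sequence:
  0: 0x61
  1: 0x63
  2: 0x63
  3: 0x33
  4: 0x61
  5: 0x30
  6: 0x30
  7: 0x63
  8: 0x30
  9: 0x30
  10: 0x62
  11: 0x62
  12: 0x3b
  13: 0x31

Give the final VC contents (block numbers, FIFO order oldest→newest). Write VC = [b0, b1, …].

0: 0x61 (blk 24, set 0) → MISS  vc=[]
1: 0x63 (blk 24, set 0) → L1-HIT  vc=[]
2: 0x63 (blk 24, set 0) → L1-HIT  vc=[]
3: 0x33 (blk 12, set 0) → MISS  vc=[24]
4: 0x61 (blk 24, set 0) → VC-HIT  vc=[12]
5: 0x30 (blk 12, set 0) → VC-HIT  vc=[24]
6: 0x30 (blk 12, set 0) → L1-HIT  vc=[24]
7: 0x63 (blk 24, set 0) → VC-HIT  vc=[12]
8: 0x30 (blk 12, set 0) → VC-HIT  vc=[24]
9: 0x30 (blk 12, set 0) → L1-HIT  vc=[24]
10: 0x62 (blk 24, set 0) → VC-HIT  vc=[12]
11: 0x62 (blk 24, set 0) → L1-HIT  vc=[12]
12: 0x3b (blk 14, set 2) → MISS  vc=[12]
13: 0x31 (blk 12, set 0) → VC-HIT  vc=[24]

VC = [24]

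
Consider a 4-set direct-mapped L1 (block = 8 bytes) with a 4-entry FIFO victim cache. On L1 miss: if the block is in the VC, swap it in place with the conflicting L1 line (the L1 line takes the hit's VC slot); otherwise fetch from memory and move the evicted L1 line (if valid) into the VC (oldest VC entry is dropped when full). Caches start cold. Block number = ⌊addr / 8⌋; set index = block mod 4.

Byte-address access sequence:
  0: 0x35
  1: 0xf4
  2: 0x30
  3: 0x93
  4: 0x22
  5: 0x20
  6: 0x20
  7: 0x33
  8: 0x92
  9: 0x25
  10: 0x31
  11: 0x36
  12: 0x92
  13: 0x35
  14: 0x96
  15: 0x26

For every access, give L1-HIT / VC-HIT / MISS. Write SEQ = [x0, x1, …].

0: 0x35 (blk 6, set 2) → MISS  vc=[]
1: 0xf4 (blk 30, set 2) → MISS  vc=[6]
2: 0x30 (blk 6, set 2) → VC-HIT  vc=[30]
3: 0x93 (blk 18, set 2) → MISS  vc=[30, 6]
4: 0x22 (blk 4, set 0) → MISS  vc=[30, 6]
5: 0x20 (blk 4, set 0) → L1-HIT  vc=[30, 6]
6: 0x20 (blk 4, set 0) → L1-HIT  vc=[30, 6]
7: 0x33 (blk 6, set 2) → VC-HIT  vc=[30, 18]
8: 0x92 (blk 18, set 2) → VC-HIT  vc=[30, 6]
9: 0x25 (blk 4, set 0) → L1-HIT  vc=[30, 6]
10: 0x31 (blk 6, set 2) → VC-HIT  vc=[30, 18]
11: 0x36 (blk 6, set 2) → L1-HIT  vc=[30, 18]
12: 0x92 (blk 18, set 2) → VC-HIT  vc=[30, 6]
13: 0x35 (blk 6, set 2) → VC-HIT  vc=[30, 18]
14: 0x96 (blk 18, set 2) → VC-HIT  vc=[30, 6]
15: 0x26 (blk 4, set 0) → L1-HIT  vc=[30, 6]

SEQ = [MISS, MISS, VC-HIT, MISS, MISS, L1-HIT, L1-HIT, VC-HIT, VC-HIT, L1-HIT, VC-HIT, L1-HIT, VC-HIT, VC-HIT, VC-HIT, L1-HIT]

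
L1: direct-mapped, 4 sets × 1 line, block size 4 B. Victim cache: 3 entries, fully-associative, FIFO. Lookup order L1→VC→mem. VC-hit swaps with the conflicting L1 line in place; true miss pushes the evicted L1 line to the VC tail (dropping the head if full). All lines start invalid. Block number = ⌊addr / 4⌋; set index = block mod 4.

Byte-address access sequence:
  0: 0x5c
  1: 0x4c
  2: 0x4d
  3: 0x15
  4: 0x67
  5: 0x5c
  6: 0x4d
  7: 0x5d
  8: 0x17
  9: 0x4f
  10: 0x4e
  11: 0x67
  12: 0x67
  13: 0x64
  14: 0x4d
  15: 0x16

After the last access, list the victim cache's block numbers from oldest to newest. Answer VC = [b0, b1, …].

#0 0x5c→b23/s3 MISS; vc=[]
#1 0x4c→b19/s3 MISS; vc=[23]
#2 0x4d→b19/s3 L1-HIT; vc=[23]
#3 0x15→b5/s1 MISS; vc=[23]
#4 0x67→b25/s1 MISS; vc=[23,5]
#5 0x5c→b23/s3 VC-HIT; vc=[19,5]
#6 0x4d→b19/s3 VC-HIT; vc=[23,5]
#7 0x5d→b23/s3 VC-HIT; vc=[19,5]
#8 0x17→b5/s1 VC-HIT; vc=[19,25]
#9 0x4f→b19/s3 VC-HIT; vc=[23,25]
#10 0x4e→b19/s3 L1-HIT; vc=[23,25]
#11 0x67→b25/s1 VC-HIT; vc=[23,5]
#12 0x67→b25/s1 L1-HIT; vc=[23,5]
#13 0x64→b25/s1 L1-HIT; vc=[23,5]
#14 0x4d→b19/s3 L1-HIT; vc=[23,5]
#15 0x16→b5/s1 VC-HIT; vc=[23,25]

VC = [23, 25]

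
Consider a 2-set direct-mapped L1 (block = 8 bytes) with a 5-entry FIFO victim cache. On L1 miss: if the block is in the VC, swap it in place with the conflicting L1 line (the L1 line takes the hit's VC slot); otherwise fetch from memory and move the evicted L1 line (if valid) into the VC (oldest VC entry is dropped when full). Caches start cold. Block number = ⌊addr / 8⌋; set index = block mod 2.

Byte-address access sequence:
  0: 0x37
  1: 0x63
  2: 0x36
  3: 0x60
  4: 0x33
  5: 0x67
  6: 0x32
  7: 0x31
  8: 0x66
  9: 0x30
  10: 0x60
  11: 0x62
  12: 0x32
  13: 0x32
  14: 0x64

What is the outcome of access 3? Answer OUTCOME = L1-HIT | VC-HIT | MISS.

OUTCOME = VC-HIT

#0 0x37→b6/s0 MISS; vc=[]
#1 0x63→b12/s0 MISS; vc=[6]
#2 0x36→b6/s0 VC-HIT; vc=[12]
#3 0x60→b12/s0 VC-HIT; vc=[6]
#4 0x33→b6/s0 VC-HIT; vc=[12]
#5 0x67→b12/s0 VC-HIT; vc=[6]
#6 0x32→b6/s0 VC-HIT; vc=[12]
#7 0x31→b6/s0 L1-HIT; vc=[12]
#8 0x66→b12/s0 VC-HIT; vc=[6]
#9 0x30→b6/s0 VC-HIT; vc=[12]
#10 0x60→b12/s0 VC-HIT; vc=[6]
#11 0x62→b12/s0 L1-HIT; vc=[6]
#12 0x32→b6/s0 VC-HIT; vc=[12]
#13 0x32→b6/s0 L1-HIT; vc=[12]
#14 0x64→b12/s0 VC-HIT; vc=[6]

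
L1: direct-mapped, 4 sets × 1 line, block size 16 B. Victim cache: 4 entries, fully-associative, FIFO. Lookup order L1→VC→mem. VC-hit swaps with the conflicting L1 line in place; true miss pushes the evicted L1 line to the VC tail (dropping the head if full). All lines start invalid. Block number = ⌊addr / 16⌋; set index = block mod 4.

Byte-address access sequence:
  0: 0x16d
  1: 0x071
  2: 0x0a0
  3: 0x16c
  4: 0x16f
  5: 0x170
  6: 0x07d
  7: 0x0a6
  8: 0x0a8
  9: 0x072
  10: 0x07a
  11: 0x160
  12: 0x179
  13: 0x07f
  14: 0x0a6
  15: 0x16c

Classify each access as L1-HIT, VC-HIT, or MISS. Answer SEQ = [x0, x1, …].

SEQ = [MISS, MISS, MISS, VC-HIT, L1-HIT, MISS, VC-HIT, VC-HIT, L1-HIT, L1-HIT, L1-HIT, VC-HIT, VC-HIT, VC-HIT, VC-HIT, VC-HIT]

#0 0x16d→b22/s2 MISS; vc=[]
#1 0x71→b7/s3 MISS; vc=[]
#2 0xa0→b10/s2 MISS; vc=[22]
#3 0x16c→b22/s2 VC-HIT; vc=[10]
#4 0x16f→b22/s2 L1-HIT; vc=[10]
#5 0x170→b23/s3 MISS; vc=[10,7]
#6 0x7d→b7/s3 VC-HIT; vc=[10,23]
#7 0xa6→b10/s2 VC-HIT; vc=[22,23]
#8 0xa8→b10/s2 L1-HIT; vc=[22,23]
#9 0x72→b7/s3 L1-HIT; vc=[22,23]
#10 0x7a→b7/s3 L1-HIT; vc=[22,23]
#11 0x160→b22/s2 VC-HIT; vc=[10,23]
#12 0x179→b23/s3 VC-HIT; vc=[10,7]
#13 0x7f→b7/s3 VC-HIT; vc=[10,23]
#14 0xa6→b10/s2 VC-HIT; vc=[22,23]
#15 0x16c→b22/s2 VC-HIT; vc=[10,23]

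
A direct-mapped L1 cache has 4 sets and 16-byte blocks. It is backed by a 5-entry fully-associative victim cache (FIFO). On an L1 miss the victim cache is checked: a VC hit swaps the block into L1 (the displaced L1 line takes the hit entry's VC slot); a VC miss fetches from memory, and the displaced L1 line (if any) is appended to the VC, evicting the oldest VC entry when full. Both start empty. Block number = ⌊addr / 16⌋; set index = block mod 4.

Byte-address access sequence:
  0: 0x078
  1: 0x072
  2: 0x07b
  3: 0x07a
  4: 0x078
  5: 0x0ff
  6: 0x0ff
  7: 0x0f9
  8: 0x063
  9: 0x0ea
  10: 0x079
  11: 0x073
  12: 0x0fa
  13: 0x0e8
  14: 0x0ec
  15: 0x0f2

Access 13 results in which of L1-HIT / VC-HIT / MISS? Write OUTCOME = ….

#0 0x78→b7/s3 MISS; vc=[]
#1 0x72→b7/s3 L1-HIT; vc=[]
#2 0x7b→b7/s3 L1-HIT; vc=[]
#3 0x7a→b7/s3 L1-HIT; vc=[]
#4 0x78→b7/s3 L1-HIT; vc=[]
#5 0xff→b15/s3 MISS; vc=[7]
#6 0xff→b15/s3 L1-HIT; vc=[7]
#7 0xf9→b15/s3 L1-HIT; vc=[7]
#8 0x63→b6/s2 MISS; vc=[7]
#9 0xea→b14/s2 MISS; vc=[7,6]
#10 0x79→b7/s3 VC-HIT; vc=[15,6]
#11 0x73→b7/s3 L1-HIT; vc=[15,6]
#12 0xfa→b15/s3 VC-HIT; vc=[7,6]
#13 0xe8→b14/s2 L1-HIT; vc=[7,6]
#14 0xec→b14/s2 L1-HIT; vc=[7,6]
#15 0xf2→b15/s3 L1-HIT; vc=[7,6]

OUTCOME = L1-HIT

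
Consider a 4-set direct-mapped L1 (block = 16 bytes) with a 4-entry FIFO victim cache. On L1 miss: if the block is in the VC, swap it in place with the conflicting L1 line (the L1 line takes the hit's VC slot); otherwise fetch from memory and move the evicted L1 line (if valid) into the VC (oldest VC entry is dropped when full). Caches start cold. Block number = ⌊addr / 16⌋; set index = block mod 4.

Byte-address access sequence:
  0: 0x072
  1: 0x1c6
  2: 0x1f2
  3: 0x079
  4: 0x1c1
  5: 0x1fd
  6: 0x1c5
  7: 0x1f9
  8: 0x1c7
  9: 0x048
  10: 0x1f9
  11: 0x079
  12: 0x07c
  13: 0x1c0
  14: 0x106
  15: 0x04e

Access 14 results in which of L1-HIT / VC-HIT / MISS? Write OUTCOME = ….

OUTCOME = MISS

#0 0x72→b7/s3 MISS; vc=[]
#1 0x1c6→b28/s0 MISS; vc=[]
#2 0x1f2→b31/s3 MISS; vc=[7]
#3 0x79→b7/s3 VC-HIT; vc=[31]
#4 0x1c1→b28/s0 L1-HIT; vc=[31]
#5 0x1fd→b31/s3 VC-HIT; vc=[7]
#6 0x1c5→b28/s0 L1-HIT; vc=[7]
#7 0x1f9→b31/s3 L1-HIT; vc=[7]
#8 0x1c7→b28/s0 L1-HIT; vc=[7]
#9 0x48→b4/s0 MISS; vc=[7,28]
#10 0x1f9→b31/s3 L1-HIT; vc=[7,28]
#11 0x79→b7/s3 VC-HIT; vc=[31,28]
#12 0x7c→b7/s3 L1-HIT; vc=[31,28]
#13 0x1c0→b28/s0 VC-HIT; vc=[31,4]
#14 0x106→b16/s0 MISS; vc=[31,4,28]
#15 0x4e→b4/s0 VC-HIT; vc=[31,16,28]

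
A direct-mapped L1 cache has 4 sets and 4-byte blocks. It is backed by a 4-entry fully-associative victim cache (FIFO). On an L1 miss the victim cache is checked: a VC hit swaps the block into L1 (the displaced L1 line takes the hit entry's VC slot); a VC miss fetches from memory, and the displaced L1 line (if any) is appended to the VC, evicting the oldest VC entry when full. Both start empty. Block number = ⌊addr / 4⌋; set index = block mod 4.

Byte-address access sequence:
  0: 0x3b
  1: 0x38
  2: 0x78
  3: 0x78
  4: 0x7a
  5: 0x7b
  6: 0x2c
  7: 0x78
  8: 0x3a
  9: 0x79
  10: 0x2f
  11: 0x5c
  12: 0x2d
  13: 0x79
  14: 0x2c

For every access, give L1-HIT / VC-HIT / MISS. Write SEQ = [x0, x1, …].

SEQ = [MISS, L1-HIT, MISS, L1-HIT, L1-HIT, L1-HIT, MISS, L1-HIT, VC-HIT, VC-HIT, L1-HIT, MISS, VC-HIT, L1-HIT, L1-HIT]

  [0] addr=0x3b blk=14 s=2: MISS | VC []
  [1] addr=0x38 blk=14 s=2: L1-HIT | VC []
  [2] addr=0x78 blk=30 s=2: MISS | VC [14]
  [3] addr=0x78 blk=30 s=2: L1-HIT | VC [14]
  [4] addr=0x7a blk=30 s=2: L1-HIT | VC [14]
  [5] addr=0x7b blk=30 s=2: L1-HIT | VC [14]
  [6] addr=0x2c blk=11 s=3: MISS | VC [14]
  [7] addr=0x78 blk=30 s=2: L1-HIT | VC [14]
  [8] addr=0x3a blk=14 s=2: VC-HIT | VC [30]
  [9] addr=0x79 blk=30 s=2: VC-HIT | VC [14]
  [10] addr=0x2f blk=11 s=3: L1-HIT | VC [14]
  [11] addr=0x5c blk=23 s=3: MISS | VC [14, 11]
  [12] addr=0x2d blk=11 s=3: VC-HIT | VC [14, 23]
  [13] addr=0x79 blk=30 s=2: L1-HIT | VC [14, 23]
  [14] addr=0x2c blk=11 s=3: L1-HIT | VC [14, 23]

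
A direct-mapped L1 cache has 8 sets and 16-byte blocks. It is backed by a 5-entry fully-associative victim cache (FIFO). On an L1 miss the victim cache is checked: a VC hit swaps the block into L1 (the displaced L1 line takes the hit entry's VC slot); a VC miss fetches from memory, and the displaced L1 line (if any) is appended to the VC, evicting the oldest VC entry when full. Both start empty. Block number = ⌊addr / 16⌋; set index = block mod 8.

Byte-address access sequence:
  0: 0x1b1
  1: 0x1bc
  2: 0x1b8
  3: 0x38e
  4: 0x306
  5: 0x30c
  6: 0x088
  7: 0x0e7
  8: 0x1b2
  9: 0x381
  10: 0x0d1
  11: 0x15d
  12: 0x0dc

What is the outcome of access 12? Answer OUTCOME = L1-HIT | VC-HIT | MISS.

OUTCOME = VC-HIT

0: 0x1b1 (blk 27, set 3) → MISS  vc=[]
1: 0x1bc (blk 27, set 3) → L1-HIT  vc=[]
2: 0x1b8 (blk 27, set 3) → L1-HIT  vc=[]
3: 0x38e (blk 56, set 0) → MISS  vc=[]
4: 0x306 (blk 48, set 0) → MISS  vc=[56]
5: 0x30c (blk 48, set 0) → L1-HIT  vc=[56]
6: 0x88 (blk 8, set 0) → MISS  vc=[56, 48]
7: 0xe7 (blk 14, set 6) → MISS  vc=[56, 48]
8: 0x1b2 (blk 27, set 3) → L1-HIT  vc=[56, 48]
9: 0x381 (blk 56, set 0) → VC-HIT  vc=[8, 48]
10: 0xd1 (blk 13, set 5) → MISS  vc=[8, 48]
11: 0x15d (blk 21, set 5) → MISS  vc=[8, 48, 13]
12: 0xdc (blk 13, set 5) → VC-HIT  vc=[8, 48, 21]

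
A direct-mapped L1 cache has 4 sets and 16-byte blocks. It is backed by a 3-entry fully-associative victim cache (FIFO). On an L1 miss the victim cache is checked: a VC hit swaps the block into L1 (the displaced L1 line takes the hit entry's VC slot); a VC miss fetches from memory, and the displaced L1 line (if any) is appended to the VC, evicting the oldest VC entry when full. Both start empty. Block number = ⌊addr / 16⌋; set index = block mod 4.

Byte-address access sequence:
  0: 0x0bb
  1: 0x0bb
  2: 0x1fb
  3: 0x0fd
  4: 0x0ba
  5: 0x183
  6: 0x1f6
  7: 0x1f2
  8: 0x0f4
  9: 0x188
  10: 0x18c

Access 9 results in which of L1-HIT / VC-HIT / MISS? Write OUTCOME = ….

#0 0xbb→b11/s3 MISS; vc=[]
#1 0xbb→b11/s3 L1-HIT; vc=[]
#2 0x1fb→b31/s3 MISS; vc=[11]
#3 0xfd→b15/s3 MISS; vc=[11,31]
#4 0xba→b11/s3 VC-HIT; vc=[15,31]
#5 0x183→b24/s0 MISS; vc=[15,31]
#6 0x1f6→b31/s3 VC-HIT; vc=[15,11]
#7 0x1f2→b31/s3 L1-HIT; vc=[15,11]
#8 0xf4→b15/s3 VC-HIT; vc=[31,11]
#9 0x188→b24/s0 L1-HIT; vc=[31,11]
#10 0x18c→b24/s0 L1-HIT; vc=[31,11]

OUTCOME = L1-HIT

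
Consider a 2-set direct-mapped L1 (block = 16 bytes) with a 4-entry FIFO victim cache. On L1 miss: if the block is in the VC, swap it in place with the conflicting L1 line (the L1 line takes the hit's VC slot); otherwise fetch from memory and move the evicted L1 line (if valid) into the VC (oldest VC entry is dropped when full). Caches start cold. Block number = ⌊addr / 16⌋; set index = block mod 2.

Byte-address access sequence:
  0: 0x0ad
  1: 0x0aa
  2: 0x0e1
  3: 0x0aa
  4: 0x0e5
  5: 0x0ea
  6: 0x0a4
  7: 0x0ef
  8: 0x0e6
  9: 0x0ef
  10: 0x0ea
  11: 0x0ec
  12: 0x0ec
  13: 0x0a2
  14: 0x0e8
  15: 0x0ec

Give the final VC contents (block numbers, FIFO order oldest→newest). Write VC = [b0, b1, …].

VC = [10]

  [0] addr=0xad blk=10 s=0: MISS | VC []
  [1] addr=0xaa blk=10 s=0: L1-HIT | VC []
  [2] addr=0xe1 blk=14 s=0: MISS | VC [10]
  [3] addr=0xaa blk=10 s=0: VC-HIT | VC [14]
  [4] addr=0xe5 blk=14 s=0: VC-HIT | VC [10]
  [5] addr=0xea blk=14 s=0: L1-HIT | VC [10]
  [6] addr=0xa4 blk=10 s=0: VC-HIT | VC [14]
  [7] addr=0xef blk=14 s=0: VC-HIT | VC [10]
  [8] addr=0xe6 blk=14 s=0: L1-HIT | VC [10]
  [9] addr=0xef blk=14 s=0: L1-HIT | VC [10]
  [10] addr=0xea blk=14 s=0: L1-HIT | VC [10]
  [11] addr=0xec blk=14 s=0: L1-HIT | VC [10]
  [12] addr=0xec blk=14 s=0: L1-HIT | VC [10]
  [13] addr=0xa2 blk=10 s=0: VC-HIT | VC [14]
  [14] addr=0xe8 blk=14 s=0: VC-HIT | VC [10]
  [15] addr=0xec blk=14 s=0: L1-HIT | VC [10]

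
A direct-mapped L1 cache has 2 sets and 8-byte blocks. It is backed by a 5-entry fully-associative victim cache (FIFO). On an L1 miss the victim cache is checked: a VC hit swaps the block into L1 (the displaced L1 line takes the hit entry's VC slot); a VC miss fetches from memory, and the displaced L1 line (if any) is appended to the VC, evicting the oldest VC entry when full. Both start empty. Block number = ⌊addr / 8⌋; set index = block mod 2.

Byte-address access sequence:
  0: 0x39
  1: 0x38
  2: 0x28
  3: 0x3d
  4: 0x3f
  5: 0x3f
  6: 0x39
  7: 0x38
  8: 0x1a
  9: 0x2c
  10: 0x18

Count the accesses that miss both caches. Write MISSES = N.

MISSES = 3

#0 0x39→b7/s1 MISS; vc=[]
#1 0x38→b7/s1 L1-HIT; vc=[]
#2 0x28→b5/s1 MISS; vc=[7]
#3 0x3d→b7/s1 VC-HIT; vc=[5]
#4 0x3f→b7/s1 L1-HIT; vc=[5]
#5 0x3f→b7/s1 L1-HIT; vc=[5]
#6 0x39→b7/s1 L1-HIT; vc=[5]
#7 0x38→b7/s1 L1-HIT; vc=[5]
#8 0x1a→b3/s1 MISS; vc=[5,7]
#9 0x2c→b5/s1 VC-HIT; vc=[3,7]
#10 0x18→b3/s1 VC-HIT; vc=[5,7]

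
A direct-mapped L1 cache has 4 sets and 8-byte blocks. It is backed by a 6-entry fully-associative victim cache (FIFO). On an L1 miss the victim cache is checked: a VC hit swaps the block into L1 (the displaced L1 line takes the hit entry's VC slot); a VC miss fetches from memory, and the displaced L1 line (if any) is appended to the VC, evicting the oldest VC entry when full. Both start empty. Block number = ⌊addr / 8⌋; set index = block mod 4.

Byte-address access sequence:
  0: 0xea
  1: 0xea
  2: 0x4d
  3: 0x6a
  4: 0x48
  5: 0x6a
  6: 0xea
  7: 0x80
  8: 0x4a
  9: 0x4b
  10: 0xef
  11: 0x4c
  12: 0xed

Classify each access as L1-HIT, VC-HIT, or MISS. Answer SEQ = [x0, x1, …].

#0 0xea→b29/s1 MISS; vc=[]
#1 0xea→b29/s1 L1-HIT; vc=[]
#2 0x4d→b9/s1 MISS; vc=[29]
#3 0x6a→b13/s1 MISS; vc=[29,9]
#4 0x48→b9/s1 VC-HIT; vc=[29,13]
#5 0x6a→b13/s1 VC-HIT; vc=[29,9]
#6 0xea→b29/s1 VC-HIT; vc=[13,9]
#7 0x80→b16/s0 MISS; vc=[13,9]
#8 0x4a→b9/s1 VC-HIT; vc=[13,29]
#9 0x4b→b9/s1 L1-HIT; vc=[13,29]
#10 0xef→b29/s1 VC-HIT; vc=[13,9]
#11 0x4c→b9/s1 VC-HIT; vc=[13,29]
#12 0xed→b29/s1 VC-HIT; vc=[13,9]

SEQ = [MISS, L1-HIT, MISS, MISS, VC-HIT, VC-HIT, VC-HIT, MISS, VC-HIT, L1-HIT, VC-HIT, VC-HIT, VC-HIT]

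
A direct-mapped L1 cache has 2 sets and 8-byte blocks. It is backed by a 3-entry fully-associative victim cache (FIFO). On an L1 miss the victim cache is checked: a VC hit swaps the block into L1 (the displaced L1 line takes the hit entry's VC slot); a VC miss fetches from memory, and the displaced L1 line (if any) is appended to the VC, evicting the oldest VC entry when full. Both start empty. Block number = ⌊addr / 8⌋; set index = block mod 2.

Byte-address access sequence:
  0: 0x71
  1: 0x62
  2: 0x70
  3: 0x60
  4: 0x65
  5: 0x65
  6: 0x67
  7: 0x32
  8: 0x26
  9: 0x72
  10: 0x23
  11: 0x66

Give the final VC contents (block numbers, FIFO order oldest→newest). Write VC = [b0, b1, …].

#0 0x71→b14/s0 MISS; vc=[]
#1 0x62→b12/s0 MISS; vc=[14]
#2 0x70→b14/s0 VC-HIT; vc=[12]
#3 0x60→b12/s0 VC-HIT; vc=[14]
#4 0x65→b12/s0 L1-HIT; vc=[14]
#5 0x65→b12/s0 L1-HIT; vc=[14]
#6 0x67→b12/s0 L1-HIT; vc=[14]
#7 0x32→b6/s0 MISS; vc=[14,12]
#8 0x26→b4/s0 MISS; vc=[14,12,6]
#9 0x72→b14/s0 VC-HIT; vc=[4,12,6]
#10 0x23→b4/s0 VC-HIT; vc=[14,12,6]
#11 0x66→b12/s0 VC-HIT; vc=[14,4,6]

VC = [14, 4, 6]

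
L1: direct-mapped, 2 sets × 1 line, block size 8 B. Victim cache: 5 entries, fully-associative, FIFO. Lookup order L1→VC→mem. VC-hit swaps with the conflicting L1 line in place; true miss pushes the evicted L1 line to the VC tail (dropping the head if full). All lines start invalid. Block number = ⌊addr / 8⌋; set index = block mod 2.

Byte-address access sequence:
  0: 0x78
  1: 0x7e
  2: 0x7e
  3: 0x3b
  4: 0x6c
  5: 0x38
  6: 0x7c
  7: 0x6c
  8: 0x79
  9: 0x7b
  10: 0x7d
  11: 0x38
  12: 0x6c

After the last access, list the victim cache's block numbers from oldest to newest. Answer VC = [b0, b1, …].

#0 0x78→b15/s1 MISS; vc=[]
#1 0x7e→b15/s1 L1-HIT; vc=[]
#2 0x7e→b15/s1 L1-HIT; vc=[]
#3 0x3b→b7/s1 MISS; vc=[15]
#4 0x6c→b13/s1 MISS; vc=[15,7]
#5 0x38→b7/s1 VC-HIT; vc=[15,13]
#6 0x7c→b15/s1 VC-HIT; vc=[7,13]
#7 0x6c→b13/s1 VC-HIT; vc=[7,15]
#8 0x79→b15/s1 VC-HIT; vc=[7,13]
#9 0x7b→b15/s1 L1-HIT; vc=[7,13]
#10 0x7d→b15/s1 L1-HIT; vc=[7,13]
#11 0x38→b7/s1 VC-HIT; vc=[15,13]
#12 0x6c→b13/s1 VC-HIT; vc=[15,7]

VC = [15, 7]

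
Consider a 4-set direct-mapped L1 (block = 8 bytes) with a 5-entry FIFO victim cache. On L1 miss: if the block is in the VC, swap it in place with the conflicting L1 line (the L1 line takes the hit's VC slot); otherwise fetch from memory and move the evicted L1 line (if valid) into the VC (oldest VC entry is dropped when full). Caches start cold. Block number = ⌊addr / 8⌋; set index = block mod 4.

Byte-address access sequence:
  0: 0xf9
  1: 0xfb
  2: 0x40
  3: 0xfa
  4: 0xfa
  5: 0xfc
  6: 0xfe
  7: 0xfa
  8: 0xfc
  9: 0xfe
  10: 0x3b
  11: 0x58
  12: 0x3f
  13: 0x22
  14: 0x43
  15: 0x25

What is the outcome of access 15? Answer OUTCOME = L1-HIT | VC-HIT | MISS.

#0 0xf9→b31/s3 MISS; vc=[]
#1 0xfb→b31/s3 L1-HIT; vc=[]
#2 0x40→b8/s0 MISS; vc=[]
#3 0xfa→b31/s3 L1-HIT; vc=[]
#4 0xfa→b31/s3 L1-HIT; vc=[]
#5 0xfc→b31/s3 L1-HIT; vc=[]
#6 0xfe→b31/s3 L1-HIT; vc=[]
#7 0xfa→b31/s3 L1-HIT; vc=[]
#8 0xfc→b31/s3 L1-HIT; vc=[]
#9 0xfe→b31/s3 L1-HIT; vc=[]
#10 0x3b→b7/s3 MISS; vc=[31]
#11 0x58→b11/s3 MISS; vc=[31,7]
#12 0x3f→b7/s3 VC-HIT; vc=[31,11]
#13 0x22→b4/s0 MISS; vc=[31,11,8]
#14 0x43→b8/s0 VC-HIT; vc=[31,11,4]
#15 0x25→b4/s0 VC-HIT; vc=[31,11,8]

OUTCOME = VC-HIT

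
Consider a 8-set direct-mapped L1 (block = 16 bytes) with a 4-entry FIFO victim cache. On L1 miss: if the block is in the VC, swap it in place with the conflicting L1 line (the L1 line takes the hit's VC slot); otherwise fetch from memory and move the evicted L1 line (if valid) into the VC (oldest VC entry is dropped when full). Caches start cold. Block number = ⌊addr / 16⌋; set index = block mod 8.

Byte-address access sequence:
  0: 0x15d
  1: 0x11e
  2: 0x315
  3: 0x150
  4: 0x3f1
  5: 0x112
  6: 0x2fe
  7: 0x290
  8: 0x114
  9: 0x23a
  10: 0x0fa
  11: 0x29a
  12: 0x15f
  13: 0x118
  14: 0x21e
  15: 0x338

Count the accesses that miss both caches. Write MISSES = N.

  [0] addr=0x15d blk=21 s=5: MISS | VC []
  [1] addr=0x11e blk=17 s=1: MISS | VC []
  [2] addr=0x315 blk=49 s=1: MISS | VC [17]
  [3] addr=0x150 blk=21 s=5: L1-HIT | VC [17]
  [4] addr=0x3f1 blk=63 s=7: MISS | VC [17]
  [5] addr=0x112 blk=17 s=1: VC-HIT | VC [49]
  [6] addr=0x2fe blk=47 s=7: MISS | VC [49, 63]
  [7] addr=0x290 blk=41 s=1: MISS | VC [49, 63, 17]
  [8] addr=0x114 blk=17 s=1: VC-HIT | VC [49, 63, 41]
  [9] addr=0x23a blk=35 s=3: MISS | VC [49, 63, 41]
  [10] addr=0xfa blk=15 s=7: MISS | VC [49, 63, 41, 47]
  [11] addr=0x29a blk=41 s=1: VC-HIT | VC [49, 63, 17, 47]
  [12] addr=0x15f blk=21 s=5: L1-HIT | VC [49, 63, 17, 47]
  [13] addr=0x118 blk=17 s=1: VC-HIT | VC [49, 63, 41, 47]
  [14] addr=0x21e blk=33 s=1: MISS | VC [63, 41, 47, 17]
  [15] addr=0x338 blk=51 s=3: MISS | VC [41, 47, 17, 35]

MISSES = 10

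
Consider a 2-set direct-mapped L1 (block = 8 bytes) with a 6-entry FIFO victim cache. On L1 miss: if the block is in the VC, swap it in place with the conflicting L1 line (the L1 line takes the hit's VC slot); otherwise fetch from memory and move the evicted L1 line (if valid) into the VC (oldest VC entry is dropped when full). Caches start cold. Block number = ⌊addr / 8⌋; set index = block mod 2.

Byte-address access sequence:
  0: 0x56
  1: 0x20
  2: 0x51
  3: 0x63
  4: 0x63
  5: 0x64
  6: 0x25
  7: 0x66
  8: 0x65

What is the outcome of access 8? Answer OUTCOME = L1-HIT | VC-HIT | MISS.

  [0] addr=0x56 blk=10 s=0: MISS | VC []
  [1] addr=0x20 blk=4 s=0: MISS | VC [10]
  [2] addr=0x51 blk=10 s=0: VC-HIT | VC [4]
  [3] addr=0x63 blk=12 s=0: MISS | VC [4, 10]
  [4] addr=0x63 blk=12 s=0: L1-HIT | VC [4, 10]
  [5] addr=0x64 blk=12 s=0: L1-HIT | VC [4, 10]
  [6] addr=0x25 blk=4 s=0: VC-HIT | VC [12, 10]
  [7] addr=0x66 blk=12 s=0: VC-HIT | VC [4, 10]
  [8] addr=0x65 blk=12 s=0: L1-HIT | VC [4, 10]

OUTCOME = L1-HIT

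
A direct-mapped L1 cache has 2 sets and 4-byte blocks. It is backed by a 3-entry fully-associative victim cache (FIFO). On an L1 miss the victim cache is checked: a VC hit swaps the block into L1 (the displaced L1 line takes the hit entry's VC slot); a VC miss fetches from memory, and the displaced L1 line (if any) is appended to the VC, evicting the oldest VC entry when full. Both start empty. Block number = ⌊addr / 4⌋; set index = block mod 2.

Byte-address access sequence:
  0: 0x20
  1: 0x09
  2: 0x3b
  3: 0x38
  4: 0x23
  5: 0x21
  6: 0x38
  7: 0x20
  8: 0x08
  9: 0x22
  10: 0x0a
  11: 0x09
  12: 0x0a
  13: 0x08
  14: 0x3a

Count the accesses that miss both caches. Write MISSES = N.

MISSES = 3

0: 0x20 (blk 8, set 0) → MISS  vc=[]
1: 0x9 (blk 2, set 0) → MISS  vc=[8]
2: 0x3b (blk 14, set 0) → MISS  vc=[8, 2]
3: 0x38 (blk 14, set 0) → L1-HIT  vc=[8, 2]
4: 0x23 (blk 8, set 0) → VC-HIT  vc=[14, 2]
5: 0x21 (blk 8, set 0) → L1-HIT  vc=[14, 2]
6: 0x38 (blk 14, set 0) → VC-HIT  vc=[8, 2]
7: 0x20 (blk 8, set 0) → VC-HIT  vc=[14, 2]
8: 0x8 (blk 2, set 0) → VC-HIT  vc=[14, 8]
9: 0x22 (blk 8, set 0) → VC-HIT  vc=[14, 2]
10: 0xa (blk 2, set 0) → VC-HIT  vc=[14, 8]
11: 0x9 (blk 2, set 0) → L1-HIT  vc=[14, 8]
12: 0xa (blk 2, set 0) → L1-HIT  vc=[14, 8]
13: 0x8 (blk 2, set 0) → L1-HIT  vc=[14, 8]
14: 0x3a (blk 14, set 0) → VC-HIT  vc=[2, 8]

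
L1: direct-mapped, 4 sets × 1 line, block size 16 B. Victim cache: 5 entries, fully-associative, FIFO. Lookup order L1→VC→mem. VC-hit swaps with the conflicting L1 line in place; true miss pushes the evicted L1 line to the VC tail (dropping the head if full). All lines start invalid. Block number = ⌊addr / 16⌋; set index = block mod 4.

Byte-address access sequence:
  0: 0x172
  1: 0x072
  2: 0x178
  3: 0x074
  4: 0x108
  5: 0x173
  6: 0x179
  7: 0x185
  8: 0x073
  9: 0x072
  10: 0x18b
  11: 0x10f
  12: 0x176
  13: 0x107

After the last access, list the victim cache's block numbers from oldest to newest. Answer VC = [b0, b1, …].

0: 0x172 (blk 23, set 3) → MISS  vc=[]
1: 0x72 (blk 7, set 3) → MISS  vc=[23]
2: 0x178 (blk 23, set 3) → VC-HIT  vc=[7]
3: 0x74 (blk 7, set 3) → VC-HIT  vc=[23]
4: 0x108 (blk 16, set 0) → MISS  vc=[23]
5: 0x173 (blk 23, set 3) → VC-HIT  vc=[7]
6: 0x179 (blk 23, set 3) → L1-HIT  vc=[7]
7: 0x185 (blk 24, set 0) → MISS  vc=[7, 16]
8: 0x73 (blk 7, set 3) → VC-HIT  vc=[23, 16]
9: 0x72 (blk 7, set 3) → L1-HIT  vc=[23, 16]
10: 0x18b (blk 24, set 0) → L1-HIT  vc=[23, 16]
11: 0x10f (blk 16, set 0) → VC-HIT  vc=[23, 24]
12: 0x176 (blk 23, set 3) → VC-HIT  vc=[7, 24]
13: 0x107 (blk 16, set 0) → L1-HIT  vc=[7, 24]

VC = [7, 24]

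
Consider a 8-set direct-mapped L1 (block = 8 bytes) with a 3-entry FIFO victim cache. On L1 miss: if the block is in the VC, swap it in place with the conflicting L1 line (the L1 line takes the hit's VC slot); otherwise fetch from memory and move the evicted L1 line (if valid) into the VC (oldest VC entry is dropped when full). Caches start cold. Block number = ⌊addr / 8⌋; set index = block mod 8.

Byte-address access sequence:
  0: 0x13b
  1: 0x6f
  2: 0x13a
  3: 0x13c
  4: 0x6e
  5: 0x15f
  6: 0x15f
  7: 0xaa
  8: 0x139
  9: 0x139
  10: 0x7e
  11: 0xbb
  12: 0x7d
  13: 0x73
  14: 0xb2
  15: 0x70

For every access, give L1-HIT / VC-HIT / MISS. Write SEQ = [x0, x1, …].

  [0] addr=0x13b blk=39 s=7: MISS | VC []
  [1] addr=0x6f blk=13 s=5: MISS | VC []
  [2] addr=0x13a blk=39 s=7: L1-HIT | VC []
  [3] addr=0x13c blk=39 s=7: L1-HIT | VC []
  [4] addr=0x6e blk=13 s=5: L1-HIT | VC []
  [5] addr=0x15f blk=43 s=3: MISS | VC []
  [6] addr=0x15f blk=43 s=3: L1-HIT | VC []
  [7] addr=0xaa blk=21 s=5: MISS | VC [13]
  [8] addr=0x139 blk=39 s=7: L1-HIT | VC [13]
  [9] addr=0x139 blk=39 s=7: L1-HIT | VC [13]
  [10] addr=0x7e blk=15 s=7: MISS | VC [13, 39]
  [11] addr=0xbb blk=23 s=7: MISS | VC [13, 39, 15]
  [12] addr=0x7d blk=15 s=7: VC-HIT | VC [13, 39, 23]
  [13] addr=0x73 blk=14 s=6: MISS | VC [13, 39, 23]
  [14] addr=0xb2 blk=22 s=6: MISS | VC [39, 23, 14]
  [15] addr=0x70 blk=14 s=6: VC-HIT | VC [39, 23, 22]

SEQ = [MISS, MISS, L1-HIT, L1-HIT, L1-HIT, MISS, L1-HIT, MISS, L1-HIT, L1-HIT, MISS, MISS, VC-HIT, MISS, MISS, VC-HIT]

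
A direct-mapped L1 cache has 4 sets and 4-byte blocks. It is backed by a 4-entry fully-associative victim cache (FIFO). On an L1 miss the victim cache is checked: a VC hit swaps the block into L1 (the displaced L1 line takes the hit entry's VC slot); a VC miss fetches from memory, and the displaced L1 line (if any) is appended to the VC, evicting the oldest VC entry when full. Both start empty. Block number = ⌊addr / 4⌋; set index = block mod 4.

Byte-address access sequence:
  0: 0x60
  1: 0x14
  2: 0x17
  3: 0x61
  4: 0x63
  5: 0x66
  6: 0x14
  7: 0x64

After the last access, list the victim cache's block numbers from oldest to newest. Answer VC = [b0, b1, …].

#0 0x60→b24/s0 MISS; vc=[]
#1 0x14→b5/s1 MISS; vc=[]
#2 0x17→b5/s1 L1-HIT; vc=[]
#3 0x61→b24/s0 L1-HIT; vc=[]
#4 0x63→b24/s0 L1-HIT; vc=[]
#5 0x66→b25/s1 MISS; vc=[5]
#6 0x14→b5/s1 VC-HIT; vc=[25]
#7 0x64→b25/s1 VC-HIT; vc=[5]

VC = [5]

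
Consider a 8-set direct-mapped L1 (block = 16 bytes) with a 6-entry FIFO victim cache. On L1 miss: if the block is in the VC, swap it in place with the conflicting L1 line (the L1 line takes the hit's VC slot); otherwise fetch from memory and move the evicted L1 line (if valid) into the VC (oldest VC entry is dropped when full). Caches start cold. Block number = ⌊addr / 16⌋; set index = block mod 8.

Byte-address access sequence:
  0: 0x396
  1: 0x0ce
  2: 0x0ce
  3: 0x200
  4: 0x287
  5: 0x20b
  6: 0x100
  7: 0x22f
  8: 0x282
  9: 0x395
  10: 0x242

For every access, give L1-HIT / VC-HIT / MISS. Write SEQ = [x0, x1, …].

0: 0x396 (blk 57, set 1) → MISS  vc=[]
1: 0xce (blk 12, set 4) → MISS  vc=[]
2: 0xce (blk 12, set 4) → L1-HIT  vc=[]
3: 0x200 (blk 32, set 0) → MISS  vc=[]
4: 0x287 (blk 40, set 0) → MISS  vc=[32]
5: 0x20b (blk 32, set 0) → VC-HIT  vc=[40]
6: 0x100 (blk 16, set 0) → MISS  vc=[40, 32]
7: 0x22f (blk 34, set 2) → MISS  vc=[40, 32]
8: 0x282 (blk 40, set 0) → VC-HIT  vc=[16, 32]
9: 0x395 (blk 57, set 1) → L1-HIT  vc=[16, 32]
10: 0x242 (blk 36, set 4) → MISS  vc=[16, 32, 12]

SEQ = [MISS, MISS, L1-HIT, MISS, MISS, VC-HIT, MISS, MISS, VC-HIT, L1-HIT, MISS]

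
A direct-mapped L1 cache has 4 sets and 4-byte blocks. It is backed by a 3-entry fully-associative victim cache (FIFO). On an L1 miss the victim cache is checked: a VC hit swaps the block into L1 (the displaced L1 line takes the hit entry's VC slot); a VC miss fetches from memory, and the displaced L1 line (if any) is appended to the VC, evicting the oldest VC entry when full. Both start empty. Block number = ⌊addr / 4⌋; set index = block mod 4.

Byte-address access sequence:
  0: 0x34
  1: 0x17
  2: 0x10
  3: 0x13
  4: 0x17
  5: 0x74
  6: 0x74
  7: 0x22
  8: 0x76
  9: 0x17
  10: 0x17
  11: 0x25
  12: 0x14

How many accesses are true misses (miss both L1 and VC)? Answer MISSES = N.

#0 0x34→b13/s1 MISS; vc=[]
#1 0x17→b5/s1 MISS; vc=[13]
#2 0x10→b4/s0 MISS; vc=[13]
#3 0x13→b4/s0 L1-HIT; vc=[13]
#4 0x17→b5/s1 L1-HIT; vc=[13]
#5 0x74→b29/s1 MISS; vc=[13,5]
#6 0x74→b29/s1 L1-HIT; vc=[13,5]
#7 0x22→b8/s0 MISS; vc=[13,5,4]
#8 0x76→b29/s1 L1-HIT; vc=[13,5,4]
#9 0x17→b5/s1 VC-HIT; vc=[13,29,4]
#10 0x17→b5/s1 L1-HIT; vc=[13,29,4]
#11 0x25→b9/s1 MISS; vc=[29,4,5]
#12 0x14→b5/s1 VC-HIT; vc=[29,4,9]

MISSES = 6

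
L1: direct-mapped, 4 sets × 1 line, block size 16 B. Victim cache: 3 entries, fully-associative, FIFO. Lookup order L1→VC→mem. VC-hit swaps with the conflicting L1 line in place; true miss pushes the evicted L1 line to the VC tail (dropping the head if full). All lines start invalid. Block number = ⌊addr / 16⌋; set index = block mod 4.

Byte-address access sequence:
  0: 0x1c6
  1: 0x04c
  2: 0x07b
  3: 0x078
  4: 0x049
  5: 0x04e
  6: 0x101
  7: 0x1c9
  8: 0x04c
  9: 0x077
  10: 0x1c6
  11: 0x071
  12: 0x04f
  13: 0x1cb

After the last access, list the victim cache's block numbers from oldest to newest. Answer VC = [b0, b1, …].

  [0] addr=0x1c6 blk=28 s=0: MISS | VC []
  [1] addr=0x4c blk=4 s=0: MISS | VC [28]
  [2] addr=0x7b blk=7 s=3: MISS | VC [28]
  [3] addr=0x78 blk=7 s=3: L1-HIT | VC [28]
  [4] addr=0x49 blk=4 s=0: L1-HIT | VC [28]
  [5] addr=0x4e blk=4 s=0: L1-HIT | VC [28]
  [6] addr=0x101 blk=16 s=0: MISS | VC [28, 4]
  [7] addr=0x1c9 blk=28 s=0: VC-HIT | VC [16, 4]
  [8] addr=0x4c blk=4 s=0: VC-HIT | VC [16, 28]
  [9] addr=0x77 blk=7 s=3: L1-HIT | VC [16, 28]
  [10] addr=0x1c6 blk=28 s=0: VC-HIT | VC [16, 4]
  [11] addr=0x71 blk=7 s=3: L1-HIT | VC [16, 4]
  [12] addr=0x4f blk=4 s=0: VC-HIT | VC [16, 28]
  [13] addr=0x1cb blk=28 s=0: VC-HIT | VC [16, 4]

VC = [16, 4]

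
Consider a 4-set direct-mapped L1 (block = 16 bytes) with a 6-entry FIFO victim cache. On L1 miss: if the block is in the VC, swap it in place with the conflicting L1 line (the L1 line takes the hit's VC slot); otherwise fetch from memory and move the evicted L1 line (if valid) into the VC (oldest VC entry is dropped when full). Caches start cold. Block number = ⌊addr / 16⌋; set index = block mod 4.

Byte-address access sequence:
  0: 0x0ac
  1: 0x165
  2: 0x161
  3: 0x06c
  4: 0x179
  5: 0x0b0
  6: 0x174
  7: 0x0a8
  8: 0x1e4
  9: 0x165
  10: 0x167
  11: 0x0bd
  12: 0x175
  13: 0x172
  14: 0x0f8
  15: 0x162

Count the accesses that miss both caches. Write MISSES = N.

MISSES = 7

  [0] addr=0xac blk=10 s=2: MISS | VC []
  [1] addr=0x165 blk=22 s=2: MISS | VC [10]
  [2] addr=0x161 blk=22 s=2: L1-HIT | VC [10]
  [3] addr=0x6c blk=6 s=2: MISS | VC [10, 22]
  [4] addr=0x179 blk=23 s=3: MISS | VC [10, 22]
  [5] addr=0xb0 blk=11 s=3: MISS | VC [10, 22, 23]
  [6] addr=0x174 blk=23 s=3: VC-HIT | VC [10, 22, 11]
  [7] addr=0xa8 blk=10 s=2: VC-HIT | VC [6, 22, 11]
  [8] addr=0x1e4 blk=30 s=2: MISS | VC [6, 22, 11, 10]
  [9] addr=0x165 blk=22 s=2: VC-HIT | VC [6, 30, 11, 10]
  [10] addr=0x167 blk=22 s=2: L1-HIT | VC [6, 30, 11, 10]
  [11] addr=0xbd blk=11 s=3: VC-HIT | VC [6, 30, 23, 10]
  [12] addr=0x175 blk=23 s=3: VC-HIT | VC [6, 30, 11, 10]
  [13] addr=0x172 blk=23 s=3: L1-HIT | VC [6, 30, 11, 10]
  [14] addr=0xf8 blk=15 s=3: MISS | VC [6, 30, 11, 10, 23]
  [15] addr=0x162 blk=22 s=2: L1-HIT | VC [6, 30, 11, 10, 23]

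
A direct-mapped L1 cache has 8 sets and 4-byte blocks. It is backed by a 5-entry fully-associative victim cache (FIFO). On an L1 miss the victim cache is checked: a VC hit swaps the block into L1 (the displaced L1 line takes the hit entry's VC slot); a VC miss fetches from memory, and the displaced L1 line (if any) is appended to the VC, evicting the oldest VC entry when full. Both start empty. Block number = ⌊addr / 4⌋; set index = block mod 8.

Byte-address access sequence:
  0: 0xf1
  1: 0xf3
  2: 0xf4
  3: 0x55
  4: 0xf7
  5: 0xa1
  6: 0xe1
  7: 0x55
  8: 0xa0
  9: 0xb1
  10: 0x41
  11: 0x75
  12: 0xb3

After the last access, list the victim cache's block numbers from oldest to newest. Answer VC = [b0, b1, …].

VC = [61, 56, 60, 40, 21]

0: 0xf1 (blk 60, set 4) → MISS  vc=[]
1: 0xf3 (blk 60, set 4) → L1-HIT  vc=[]
2: 0xf4 (blk 61, set 5) → MISS  vc=[]
3: 0x55 (blk 21, set 5) → MISS  vc=[61]
4: 0xf7 (blk 61, set 5) → VC-HIT  vc=[21]
5: 0xa1 (blk 40, set 0) → MISS  vc=[21]
6: 0xe1 (blk 56, set 0) → MISS  vc=[21, 40]
7: 0x55 (blk 21, set 5) → VC-HIT  vc=[61, 40]
8: 0xa0 (blk 40, set 0) → VC-HIT  vc=[61, 56]
9: 0xb1 (blk 44, set 4) → MISS  vc=[61, 56, 60]
10: 0x41 (blk 16, set 0) → MISS  vc=[61, 56, 60, 40]
11: 0x75 (blk 29, set 5) → MISS  vc=[61, 56, 60, 40, 21]
12: 0xb3 (blk 44, set 4) → L1-HIT  vc=[61, 56, 60, 40, 21]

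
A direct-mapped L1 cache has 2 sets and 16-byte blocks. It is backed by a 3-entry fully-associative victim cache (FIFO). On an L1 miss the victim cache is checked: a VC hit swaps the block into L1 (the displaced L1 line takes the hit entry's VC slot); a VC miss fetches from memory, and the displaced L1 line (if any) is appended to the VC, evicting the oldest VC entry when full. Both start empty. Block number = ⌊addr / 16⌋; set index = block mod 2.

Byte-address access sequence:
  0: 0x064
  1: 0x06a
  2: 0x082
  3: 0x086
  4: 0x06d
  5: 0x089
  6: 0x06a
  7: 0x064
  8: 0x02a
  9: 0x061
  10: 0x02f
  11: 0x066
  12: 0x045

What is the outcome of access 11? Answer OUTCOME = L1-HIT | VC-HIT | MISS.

OUTCOME = VC-HIT

  [0] addr=0x64 blk=6 s=0: MISS | VC []
  [1] addr=0x6a blk=6 s=0: L1-HIT | VC []
  [2] addr=0x82 blk=8 s=0: MISS | VC [6]
  [3] addr=0x86 blk=8 s=0: L1-HIT | VC [6]
  [4] addr=0x6d blk=6 s=0: VC-HIT | VC [8]
  [5] addr=0x89 blk=8 s=0: VC-HIT | VC [6]
  [6] addr=0x6a blk=6 s=0: VC-HIT | VC [8]
  [7] addr=0x64 blk=6 s=0: L1-HIT | VC [8]
  [8] addr=0x2a blk=2 s=0: MISS | VC [8, 6]
  [9] addr=0x61 blk=6 s=0: VC-HIT | VC [8, 2]
  [10] addr=0x2f blk=2 s=0: VC-HIT | VC [8, 6]
  [11] addr=0x66 blk=6 s=0: VC-HIT | VC [8, 2]
  [12] addr=0x45 blk=4 s=0: MISS | VC [8, 2, 6]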